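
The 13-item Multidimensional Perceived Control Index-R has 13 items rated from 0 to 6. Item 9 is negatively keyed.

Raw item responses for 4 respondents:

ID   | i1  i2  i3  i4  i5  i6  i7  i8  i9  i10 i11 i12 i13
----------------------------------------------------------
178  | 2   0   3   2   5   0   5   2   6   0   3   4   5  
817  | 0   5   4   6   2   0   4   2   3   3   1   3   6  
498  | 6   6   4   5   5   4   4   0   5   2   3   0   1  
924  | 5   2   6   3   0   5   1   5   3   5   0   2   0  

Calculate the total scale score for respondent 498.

41

Respondent 498 raw: 6, 6, 4, 5, 5, 4, 4, 0, 5, 2, 3, 0, 1.
Reverse-coded (reversed = (0+6) − raw = 6 − raw):
  item 1: 6
  item 2: 6
  item 3: 4
  item 4: 5
  item 5: 5
  item 6: 4
  item 7: 4
  item 8: 0
  item 9: 6 − 5 = 1
  item 10: 2
  item 11: 3
  item 12: 0
  item 13: 1
Sum = 6 + 6 + 4 + 5 + 5 + 4 + 4 + 0 + 1 + 2 + 3 + 0 + 1 = 41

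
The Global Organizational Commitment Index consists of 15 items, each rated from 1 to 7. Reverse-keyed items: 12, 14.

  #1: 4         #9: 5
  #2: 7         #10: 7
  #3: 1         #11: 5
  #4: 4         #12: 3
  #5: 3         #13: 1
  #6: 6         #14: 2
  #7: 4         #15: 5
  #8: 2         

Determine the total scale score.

Reversing items 12 and 14 with 8 − raw:
Total = 4 + 7 + 1 + 4 + 3 + 6 + 4 + 2 + 5 + 7 + 5 + (8−3) + 1 + (8−2) + 5
      = 4 + 7 + 1 + 4 + 3 + 6 + 4 + 2 + 5 + 7 + 5 + 5 + 1 + 6 + 5 = 65

65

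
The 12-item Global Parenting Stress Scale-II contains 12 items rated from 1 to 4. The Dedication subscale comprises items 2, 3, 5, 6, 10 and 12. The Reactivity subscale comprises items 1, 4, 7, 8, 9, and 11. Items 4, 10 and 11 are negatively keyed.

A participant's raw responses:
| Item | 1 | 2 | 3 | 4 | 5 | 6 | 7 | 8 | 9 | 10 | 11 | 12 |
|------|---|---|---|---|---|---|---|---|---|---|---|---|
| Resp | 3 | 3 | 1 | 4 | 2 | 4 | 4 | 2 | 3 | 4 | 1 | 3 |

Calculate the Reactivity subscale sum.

Reactivity items: 1, 4, 7, 8, 9, 11.
Of these, items 4 & 11 are negatively keyed; on a 1–4 scale, reversed = 5 − raw.
  item 1: 3
  item 4: 5 − 4 = 1
  item 7: 4
  item 8: 2
  item 9: 3
  item 11: 5 − 1 = 4
Sum = 3 + 1 + 4 + 2 + 3 + 4 = 17

17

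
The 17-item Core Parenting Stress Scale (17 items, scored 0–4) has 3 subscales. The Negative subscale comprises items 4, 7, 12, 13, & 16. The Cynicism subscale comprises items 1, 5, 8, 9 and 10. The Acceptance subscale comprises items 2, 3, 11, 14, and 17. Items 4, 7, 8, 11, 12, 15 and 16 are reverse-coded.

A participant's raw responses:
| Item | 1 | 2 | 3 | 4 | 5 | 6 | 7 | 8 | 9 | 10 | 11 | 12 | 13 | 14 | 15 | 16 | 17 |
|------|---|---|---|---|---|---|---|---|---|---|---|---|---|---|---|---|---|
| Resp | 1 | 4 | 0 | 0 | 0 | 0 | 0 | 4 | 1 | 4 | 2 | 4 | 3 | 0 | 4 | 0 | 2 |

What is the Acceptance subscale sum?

Acceptance items: 2, 3, 11, 14, 17.
Of these, item 11 is reverse-coded; reversed = (0+4) − raw = 4 − raw.
  item 2: 4
  item 3: 0
  item 11: 4 − 2 = 2
  item 14: 0
  item 17: 2
Sum = 4 + 0 + 2 + 0 + 2 = 8

8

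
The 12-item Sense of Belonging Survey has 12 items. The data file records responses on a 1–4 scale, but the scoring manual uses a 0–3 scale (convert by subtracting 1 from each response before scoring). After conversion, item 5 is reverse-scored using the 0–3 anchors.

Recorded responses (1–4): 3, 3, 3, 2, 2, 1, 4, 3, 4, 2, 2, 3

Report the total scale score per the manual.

21

Convert to 0–3: 2, 2, 2, 1, 1, 0, 3, 2, 3, 1, 1, 2
Reverse-coded (reversed = (0+3) − raw = 3 − raw):
  item 5: 3 − 1 = 2
Scored: 2, 2, 2, 1, 2, 0, 3, 2, 3, 1, 1, 2
Total = 21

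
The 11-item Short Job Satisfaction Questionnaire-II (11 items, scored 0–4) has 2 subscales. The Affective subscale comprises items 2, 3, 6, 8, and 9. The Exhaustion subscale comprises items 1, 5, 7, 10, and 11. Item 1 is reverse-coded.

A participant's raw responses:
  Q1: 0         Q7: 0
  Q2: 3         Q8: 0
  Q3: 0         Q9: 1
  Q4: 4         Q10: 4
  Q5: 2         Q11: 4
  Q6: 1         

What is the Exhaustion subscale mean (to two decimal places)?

2.80

Exhaustion items: 1, 5, 7, 10, 11.
Of these, item 1 is reverse-coded; reverse-coded value = 4 − response.
  item 1: 4 − 0 = 4
  item 5: 2
  item 7: 0
  item 10: 4
  item 11: 4
Sum = 4 + 2 + 0 + 4 + 4 = 14
Mean = 14 / 5 = 2.80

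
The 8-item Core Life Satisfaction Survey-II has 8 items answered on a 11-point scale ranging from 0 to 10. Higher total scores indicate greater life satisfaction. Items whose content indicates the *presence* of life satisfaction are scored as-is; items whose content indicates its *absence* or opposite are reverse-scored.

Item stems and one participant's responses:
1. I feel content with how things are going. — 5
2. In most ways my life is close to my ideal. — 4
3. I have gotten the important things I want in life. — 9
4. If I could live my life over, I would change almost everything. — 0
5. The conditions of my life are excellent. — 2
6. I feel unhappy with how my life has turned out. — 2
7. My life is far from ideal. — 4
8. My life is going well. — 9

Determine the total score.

53

Items 4, 6, 7 describe the absence/opposite of life satisfaction → reverse-score.
reversed = (0+10) − raw = 10 − raw.
  item 1: 5
  item 2: 4
  item 3: 9
  item 4: 10 − 0 = 10
  item 5: 2
  item 6: 10 − 2 = 8
  item 7: 10 − 4 = 6
  item 8: 9
Total = 5 + 4 + 9 + 10 + 2 + 8 + 6 + 9 = 53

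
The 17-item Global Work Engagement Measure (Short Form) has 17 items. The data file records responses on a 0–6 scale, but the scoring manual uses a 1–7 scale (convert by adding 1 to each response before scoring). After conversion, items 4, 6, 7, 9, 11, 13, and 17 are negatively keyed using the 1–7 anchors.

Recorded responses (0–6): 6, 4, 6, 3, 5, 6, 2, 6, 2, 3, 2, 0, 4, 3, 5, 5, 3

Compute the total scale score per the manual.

Convert to 1–7: 7, 5, 7, 4, 6, 7, 3, 7, 3, 4, 3, 1, 5, 4, 6, 6, 4
Reverse-coded (reverse-coded value = 8 − response):
  item 4: 8 − 4 = 4
  item 6: 8 − 7 = 1
  item 7: 8 − 3 = 5
  item 9: 8 − 3 = 5
  item 11: 8 − 3 = 5
  item 13: 8 − 5 = 3
  item 17: 8 − 4 = 4
Scored: 7, 5, 7, 4, 6, 1, 5, 7, 5, 4, 5, 1, 3, 4, 6, 6, 4
Total = 80

80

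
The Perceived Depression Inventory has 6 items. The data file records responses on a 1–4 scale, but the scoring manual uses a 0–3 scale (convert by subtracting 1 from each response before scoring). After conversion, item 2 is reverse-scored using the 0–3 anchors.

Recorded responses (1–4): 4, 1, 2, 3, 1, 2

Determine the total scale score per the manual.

10

Convert to 0–3: 3, 0, 1, 2, 0, 1
Reverse-coded (reversed = (0+3) − raw = 3 − raw):
  item 2: 3 − 0 = 3
Scored: 3, 3, 1, 2, 0, 1
Total = 10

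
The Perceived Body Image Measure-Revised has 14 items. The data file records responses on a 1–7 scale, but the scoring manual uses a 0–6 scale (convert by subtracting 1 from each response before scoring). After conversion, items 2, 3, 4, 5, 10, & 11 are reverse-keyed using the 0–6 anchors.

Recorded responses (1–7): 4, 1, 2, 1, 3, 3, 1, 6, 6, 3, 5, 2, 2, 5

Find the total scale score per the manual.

Convert to 0–6: 3, 0, 1, 0, 2, 2, 0, 5, 5, 2, 4, 1, 1, 4
Reverse-coded (on a 0–6 scale, reversed = 6 − raw):
  item 2: 6 − 0 = 6
  item 3: 6 − 1 = 5
  item 4: 6 − 0 = 6
  item 5: 6 − 2 = 4
  item 10: 6 − 2 = 4
  item 11: 6 − 4 = 2
Scored: 3, 6, 5, 6, 4, 2, 0, 5, 5, 4, 2, 1, 1, 4
Total = 48

48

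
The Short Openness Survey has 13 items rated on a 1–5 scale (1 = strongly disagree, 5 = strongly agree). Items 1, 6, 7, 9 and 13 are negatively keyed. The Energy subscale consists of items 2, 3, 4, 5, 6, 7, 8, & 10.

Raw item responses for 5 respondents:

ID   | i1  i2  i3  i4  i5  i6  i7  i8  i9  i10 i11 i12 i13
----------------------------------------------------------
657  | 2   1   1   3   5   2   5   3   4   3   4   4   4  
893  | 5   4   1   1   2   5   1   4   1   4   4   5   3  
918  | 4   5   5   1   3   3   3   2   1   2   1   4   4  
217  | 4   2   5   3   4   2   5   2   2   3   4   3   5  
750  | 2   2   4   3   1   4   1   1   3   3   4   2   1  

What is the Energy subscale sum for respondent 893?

Respondent 893 raw: 5, 4, 1, 1, 2, 5, 1, 4, 1, 4, 4, 5, 3.
Energy items: 2, 3, 4, 5, 6, 7, 8, 10.
Reverse-coded (reverse-coded value = 6 − response):
  item 2: 4
  item 3: 1
  item 4: 1
  item 5: 2
  item 6: 6 − 5 = 1
  item 7: 6 − 1 = 5
  item 8: 4
  item 10: 4
Sum = 4 + 1 + 1 + 2 + 1 + 5 + 4 + 4 = 22

22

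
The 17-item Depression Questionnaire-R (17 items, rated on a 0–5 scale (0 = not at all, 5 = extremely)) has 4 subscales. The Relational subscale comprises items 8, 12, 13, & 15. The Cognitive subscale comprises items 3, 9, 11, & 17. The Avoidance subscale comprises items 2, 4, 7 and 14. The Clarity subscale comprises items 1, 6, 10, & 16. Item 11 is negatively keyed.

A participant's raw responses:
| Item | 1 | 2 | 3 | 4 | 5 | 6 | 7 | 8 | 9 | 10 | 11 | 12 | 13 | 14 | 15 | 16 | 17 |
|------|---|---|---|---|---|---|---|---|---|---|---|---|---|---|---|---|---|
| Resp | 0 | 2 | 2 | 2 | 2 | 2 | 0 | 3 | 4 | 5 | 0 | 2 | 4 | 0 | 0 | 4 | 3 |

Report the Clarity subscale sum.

11

Clarity items: 1, 6, 10, 16.
  item 1: 0
  item 6: 2
  item 10: 5
  item 16: 4
Sum = 0 + 2 + 5 + 4 = 11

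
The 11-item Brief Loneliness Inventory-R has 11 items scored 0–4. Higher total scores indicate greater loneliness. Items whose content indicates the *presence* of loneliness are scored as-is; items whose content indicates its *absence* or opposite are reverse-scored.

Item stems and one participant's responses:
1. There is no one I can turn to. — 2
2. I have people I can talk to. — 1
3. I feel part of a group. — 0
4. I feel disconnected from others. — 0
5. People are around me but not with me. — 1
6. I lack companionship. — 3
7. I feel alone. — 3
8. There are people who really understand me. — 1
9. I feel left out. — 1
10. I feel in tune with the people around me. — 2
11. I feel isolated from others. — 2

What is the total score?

Items 2, 3, 8, 10 describe the absence/opposite of loneliness → reverse-score.
reverse-coded value = 4 − response.
  item 1: 2
  item 2: 4 − 1 = 3
  item 3: 4 − 0 = 4
  item 4: 0
  item 5: 1
  item 6: 3
  item 7: 3
  item 8: 4 − 1 = 3
  item 9: 1
  item 10: 4 − 2 = 2
  item 11: 2
Total = 2 + 3 + 4 + 0 + 1 + 3 + 3 + 3 + 1 + 2 + 2 = 24

24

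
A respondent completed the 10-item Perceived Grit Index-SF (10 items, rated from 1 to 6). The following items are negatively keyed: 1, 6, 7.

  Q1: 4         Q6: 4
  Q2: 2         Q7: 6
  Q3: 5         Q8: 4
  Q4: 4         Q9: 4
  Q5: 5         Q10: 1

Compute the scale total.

Reverse-coded items (reverse-coded value = 7 − response):
  item 1: 7 − 4 = 3
  item 6: 7 − 4 = 3
  item 7: 7 − 6 = 1
After reverse-coding: 3, 2, 5, 4, 5, 3, 1, 4, 4, 1
Total = 3 + 2 + 5 + 4 + 5 + 3 + 1 + 4 + 4 + 1 = 32

32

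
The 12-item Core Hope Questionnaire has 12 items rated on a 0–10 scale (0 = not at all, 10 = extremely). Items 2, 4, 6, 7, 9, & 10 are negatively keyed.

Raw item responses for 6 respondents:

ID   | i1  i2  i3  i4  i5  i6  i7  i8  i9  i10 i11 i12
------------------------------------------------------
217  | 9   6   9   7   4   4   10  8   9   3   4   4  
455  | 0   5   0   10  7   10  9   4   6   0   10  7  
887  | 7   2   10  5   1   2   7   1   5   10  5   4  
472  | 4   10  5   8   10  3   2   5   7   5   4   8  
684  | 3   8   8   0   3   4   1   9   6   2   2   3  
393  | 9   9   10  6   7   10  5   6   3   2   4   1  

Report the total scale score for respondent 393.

62

Respondent 393 raw: 9, 9, 10, 6, 7, 10, 5, 6, 3, 2, 4, 1.
Reverse-coded (reverse-coded value = 10 − response):
  item 1: 9
  item 2: 10 − 9 = 1
  item 3: 10
  item 4: 10 − 6 = 4
  item 5: 7
  item 6: 10 − 10 = 0
  item 7: 10 − 5 = 5
  item 8: 6
  item 9: 10 − 3 = 7
  item 10: 10 − 2 = 8
  item 11: 4
  item 12: 1
Sum = 9 + 1 + 10 + 4 + 7 + 0 + 5 + 6 + 7 + 8 + 4 + 1 = 62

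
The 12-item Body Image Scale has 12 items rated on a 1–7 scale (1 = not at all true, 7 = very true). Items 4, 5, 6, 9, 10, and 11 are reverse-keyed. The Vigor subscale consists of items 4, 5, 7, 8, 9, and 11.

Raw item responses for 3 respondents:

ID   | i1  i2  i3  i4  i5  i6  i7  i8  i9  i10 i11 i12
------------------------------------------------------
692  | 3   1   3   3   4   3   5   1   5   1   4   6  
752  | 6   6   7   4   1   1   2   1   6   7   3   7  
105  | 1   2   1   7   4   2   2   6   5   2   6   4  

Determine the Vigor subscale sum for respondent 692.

Respondent 692 raw: 3, 1, 3, 3, 4, 3, 5, 1, 5, 1, 4, 6.
Vigor items: 4, 5, 7, 8, 9, 11.
Reverse-coded (reversed = (1+7) − raw = 8 − raw):
  item 4: 8 − 3 = 5
  item 5: 8 − 4 = 4
  item 7: 5
  item 8: 1
  item 9: 8 − 5 = 3
  item 11: 8 − 4 = 4
Sum = 5 + 4 + 5 + 1 + 3 + 4 = 22

22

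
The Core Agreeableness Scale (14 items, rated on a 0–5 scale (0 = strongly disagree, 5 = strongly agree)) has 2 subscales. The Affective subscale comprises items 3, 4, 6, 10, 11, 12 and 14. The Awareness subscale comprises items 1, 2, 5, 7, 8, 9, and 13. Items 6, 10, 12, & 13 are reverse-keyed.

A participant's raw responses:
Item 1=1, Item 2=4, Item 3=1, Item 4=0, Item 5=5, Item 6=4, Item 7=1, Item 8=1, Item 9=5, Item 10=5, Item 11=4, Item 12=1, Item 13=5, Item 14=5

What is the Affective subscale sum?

Affective items: 3, 4, 6, 10, 11, 12, 14.
Of these, items 6, 10, & 12 are reverse-keyed; on a 0–5 scale, reversed = 5 − raw.
  item 3: 1
  item 4: 0
  item 6: 5 − 4 = 1
  item 10: 5 − 5 = 0
  item 11: 4
  item 12: 5 − 1 = 4
  item 14: 5
Sum = 1 + 0 + 1 + 0 + 4 + 4 + 5 = 15

15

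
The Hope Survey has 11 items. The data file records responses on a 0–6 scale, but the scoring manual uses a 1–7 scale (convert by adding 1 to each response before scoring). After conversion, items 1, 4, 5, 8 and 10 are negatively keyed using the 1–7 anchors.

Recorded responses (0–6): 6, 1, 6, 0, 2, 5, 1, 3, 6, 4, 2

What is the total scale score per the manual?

Convert to 1–7: 7, 2, 7, 1, 3, 6, 2, 4, 7, 5, 3
Reverse-coded (reverse-coded value = 8 − response):
  item 1: 8 − 7 = 1
  item 4: 8 − 1 = 7
  item 5: 8 − 3 = 5
  item 8: 8 − 4 = 4
  item 10: 8 − 5 = 3
Scored: 1, 2, 7, 7, 5, 6, 2, 4, 7, 3, 3
Total = 47

47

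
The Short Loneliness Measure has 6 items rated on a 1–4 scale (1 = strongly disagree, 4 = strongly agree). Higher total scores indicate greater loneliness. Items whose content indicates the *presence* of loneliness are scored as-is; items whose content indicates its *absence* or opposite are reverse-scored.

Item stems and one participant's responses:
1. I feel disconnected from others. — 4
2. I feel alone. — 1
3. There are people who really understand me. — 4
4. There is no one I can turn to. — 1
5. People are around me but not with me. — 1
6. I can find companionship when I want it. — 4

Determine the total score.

9

Items 3, 6 describe the absence/opposite of loneliness → reverse-score.
reversed = (1+4) − raw = 5 − raw.
  item 1: 4
  item 2: 1
  item 3: 5 − 4 = 1
  item 4: 1
  item 5: 1
  item 6: 5 − 4 = 1
Total = 4 + 1 + 1 + 1 + 1 + 1 = 9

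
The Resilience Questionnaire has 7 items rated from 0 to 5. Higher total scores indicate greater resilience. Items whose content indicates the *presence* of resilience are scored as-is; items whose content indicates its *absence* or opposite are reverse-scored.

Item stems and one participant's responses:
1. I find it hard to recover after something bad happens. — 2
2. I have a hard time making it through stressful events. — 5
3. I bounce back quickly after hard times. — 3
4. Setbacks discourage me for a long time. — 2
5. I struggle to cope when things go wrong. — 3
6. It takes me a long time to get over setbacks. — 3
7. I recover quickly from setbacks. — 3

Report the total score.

16

Items 1, 2, 4, 5, 6 describe the absence/opposite of resilience → reverse-score.
reverse-coded value = 5 − response.
  item 1: 5 − 2 = 3
  item 2: 5 − 5 = 0
  item 3: 3
  item 4: 5 − 2 = 3
  item 5: 5 − 3 = 2
  item 6: 5 − 3 = 2
  item 7: 3
Total = 3 + 0 + 3 + 3 + 2 + 2 + 3 = 16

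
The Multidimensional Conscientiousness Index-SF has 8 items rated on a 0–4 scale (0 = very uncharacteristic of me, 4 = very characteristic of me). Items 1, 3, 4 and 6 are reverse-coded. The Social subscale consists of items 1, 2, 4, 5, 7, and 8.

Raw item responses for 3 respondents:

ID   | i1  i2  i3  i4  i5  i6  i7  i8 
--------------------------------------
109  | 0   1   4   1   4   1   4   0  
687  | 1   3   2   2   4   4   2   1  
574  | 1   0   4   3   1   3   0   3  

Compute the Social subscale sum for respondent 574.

8

Respondent 574 raw: 1, 0, 4, 3, 1, 3, 0, 3.
Social items: 1, 2, 4, 5, 7, 8.
Reverse-coded (reversed = (0+4) − raw = 4 − raw):
  item 1: 4 − 1 = 3
  item 2: 0
  item 4: 4 − 3 = 1
  item 5: 1
  item 7: 0
  item 8: 3
Sum = 3 + 0 + 1 + 1 + 0 + 3 = 8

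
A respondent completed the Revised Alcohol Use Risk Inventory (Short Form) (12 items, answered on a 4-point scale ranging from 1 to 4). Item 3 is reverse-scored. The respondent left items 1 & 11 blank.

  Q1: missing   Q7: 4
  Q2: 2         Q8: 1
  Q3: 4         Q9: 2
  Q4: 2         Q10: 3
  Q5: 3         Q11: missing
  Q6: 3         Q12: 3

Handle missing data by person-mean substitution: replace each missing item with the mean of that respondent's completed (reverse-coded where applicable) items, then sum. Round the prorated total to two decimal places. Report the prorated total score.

28.80

Reverse-coded (reversed = (1+4) − raw = 5 − raw):
  item 3: 5 − 4 = 1
Completed scored items (10 of 12): 2, 1, 2, 3, 3, 4, 1, 2, 3, 3; sum = 24.
Person mean = 24 / 10 ≈ 2.4000
Prorated total = (24 / 10) × 12 = 28.80 (to 2 dp)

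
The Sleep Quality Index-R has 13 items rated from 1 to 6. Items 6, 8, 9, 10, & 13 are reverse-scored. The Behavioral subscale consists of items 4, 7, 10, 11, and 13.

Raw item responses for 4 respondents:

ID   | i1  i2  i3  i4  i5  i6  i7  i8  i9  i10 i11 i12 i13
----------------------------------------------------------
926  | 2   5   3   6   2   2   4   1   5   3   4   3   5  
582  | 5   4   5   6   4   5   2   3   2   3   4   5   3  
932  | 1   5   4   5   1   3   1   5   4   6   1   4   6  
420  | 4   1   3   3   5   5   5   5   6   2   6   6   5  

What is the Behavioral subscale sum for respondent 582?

Respondent 582 raw: 5, 4, 5, 6, 4, 5, 2, 3, 2, 3, 4, 5, 3.
Behavioral items: 4, 7, 10, 11, 13.
Reverse-coded (reverse-coded value = 7 − response):
  item 4: 6
  item 7: 2
  item 10: 7 − 3 = 4
  item 11: 4
  item 13: 7 − 3 = 4
Sum = 6 + 2 + 4 + 4 + 4 = 20

20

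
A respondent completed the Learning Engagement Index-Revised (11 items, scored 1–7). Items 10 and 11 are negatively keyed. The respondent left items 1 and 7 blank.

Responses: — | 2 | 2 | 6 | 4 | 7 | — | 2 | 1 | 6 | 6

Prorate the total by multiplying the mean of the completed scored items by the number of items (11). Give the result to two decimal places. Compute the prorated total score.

34.22

Reverse-coded (reverse-coded value = 8 − response):
  item 10: 8 − 6 = 2
  item 11: 8 − 6 = 2
Completed scored items (9 of 11): 2, 2, 6, 4, 7, 2, 1, 2, 2; sum = 28.
Person mean = 28 / 9 ≈ 3.1111
Prorated total = (28 / 9) × 11 = 34.22 (to 2 dp)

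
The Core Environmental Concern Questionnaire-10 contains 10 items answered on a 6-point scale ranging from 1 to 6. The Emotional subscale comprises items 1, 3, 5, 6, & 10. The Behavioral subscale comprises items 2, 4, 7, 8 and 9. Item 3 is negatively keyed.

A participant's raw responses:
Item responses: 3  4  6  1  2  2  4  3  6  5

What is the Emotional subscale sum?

Emotional items: 1, 3, 5, 6, 10.
Of these, item 3 is negatively keyed; on a 1–6 scale, reversed = 7 − raw.
  item 1: 3
  item 3: 7 − 6 = 1
  item 5: 2
  item 6: 2
  item 10: 5
Sum = 3 + 1 + 2 + 2 + 5 = 13

13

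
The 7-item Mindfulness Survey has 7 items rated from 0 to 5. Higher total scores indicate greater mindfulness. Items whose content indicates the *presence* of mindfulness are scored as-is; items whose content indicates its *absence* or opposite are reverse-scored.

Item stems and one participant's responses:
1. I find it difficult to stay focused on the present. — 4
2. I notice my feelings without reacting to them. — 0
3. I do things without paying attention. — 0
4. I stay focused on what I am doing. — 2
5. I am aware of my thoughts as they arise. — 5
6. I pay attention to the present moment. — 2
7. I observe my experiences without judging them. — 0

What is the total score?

15

Items 1, 3 describe the absence/opposite of mindfulness → reverse-score.
reversed = (0+5) − raw = 5 − raw.
  item 1: 5 − 4 = 1
  item 2: 0
  item 3: 5 − 0 = 5
  item 4: 2
  item 5: 5
  item 6: 2
  item 7: 0
Total = 1 + 0 + 5 + 2 + 5 + 2 + 0 = 15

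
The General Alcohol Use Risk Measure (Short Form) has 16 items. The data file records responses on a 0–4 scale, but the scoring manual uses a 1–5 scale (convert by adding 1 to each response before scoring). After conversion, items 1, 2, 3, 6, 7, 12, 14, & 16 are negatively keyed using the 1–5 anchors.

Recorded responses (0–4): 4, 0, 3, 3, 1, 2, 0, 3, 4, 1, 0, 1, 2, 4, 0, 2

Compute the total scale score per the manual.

Convert to 1–5: 5, 1, 4, 4, 2, 3, 1, 4, 5, 2, 1, 2, 3, 5, 1, 3
Reverse-coded (reversed = (1+5) − raw = 6 − raw):
  item 1: 6 − 5 = 1
  item 2: 6 − 1 = 5
  item 3: 6 − 4 = 2
  item 6: 6 − 3 = 3
  item 7: 6 − 1 = 5
  item 12: 6 − 2 = 4
  item 14: 6 − 5 = 1
  item 16: 6 − 3 = 3
Scored: 1, 5, 2, 4, 2, 3, 5, 4, 5, 2, 1, 4, 3, 1, 1, 3
Total = 46

46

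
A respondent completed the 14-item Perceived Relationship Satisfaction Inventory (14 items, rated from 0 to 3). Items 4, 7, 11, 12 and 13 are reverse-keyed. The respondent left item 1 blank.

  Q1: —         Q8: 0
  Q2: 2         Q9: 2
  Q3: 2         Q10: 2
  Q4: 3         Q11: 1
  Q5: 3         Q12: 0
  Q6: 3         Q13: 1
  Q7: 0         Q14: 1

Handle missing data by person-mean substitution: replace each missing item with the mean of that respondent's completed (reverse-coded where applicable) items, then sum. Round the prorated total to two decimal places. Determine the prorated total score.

26.92

Reverse-coded (on a 0–3 scale, reversed = 3 − raw):
  item 4: 3 − 3 = 0
  item 7: 3 − 0 = 3
  item 11: 3 − 1 = 2
  item 12: 3 − 0 = 3
  item 13: 3 − 1 = 2
Completed scored items (13 of 14): 2, 2, 0, 3, 3, 3, 0, 2, 2, 2, 3, 2, 1; sum = 25.
Person mean = 25 / 13 ≈ 1.9231
Prorated total = (25 / 13) × 14 = 26.92 (to 2 dp)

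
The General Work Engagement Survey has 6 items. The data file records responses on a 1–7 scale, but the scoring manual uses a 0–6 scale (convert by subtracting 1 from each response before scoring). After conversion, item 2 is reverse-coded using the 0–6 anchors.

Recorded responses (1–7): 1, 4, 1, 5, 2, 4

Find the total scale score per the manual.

Convert to 0–6: 0, 3, 0, 4, 1, 3
Reverse-coded (reversed = (0+6) − raw = 6 − raw):
  item 2: 6 − 3 = 3
Scored: 0, 3, 0, 4, 1, 3
Total = 11

11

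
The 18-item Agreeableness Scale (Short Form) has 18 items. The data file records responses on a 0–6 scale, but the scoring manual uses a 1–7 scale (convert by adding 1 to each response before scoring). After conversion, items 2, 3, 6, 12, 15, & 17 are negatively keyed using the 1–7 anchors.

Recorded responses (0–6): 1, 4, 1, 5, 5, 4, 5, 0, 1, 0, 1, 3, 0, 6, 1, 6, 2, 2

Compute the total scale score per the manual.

71

Convert to 1–7: 2, 5, 2, 6, 6, 5, 6, 1, 2, 1, 2, 4, 1, 7, 2, 7, 3, 3
Reverse-coded (reverse-coded value = 8 − response):
  item 2: 8 − 5 = 3
  item 3: 8 − 2 = 6
  item 6: 8 − 5 = 3
  item 12: 8 − 4 = 4
  item 15: 8 − 2 = 6
  item 17: 8 − 3 = 5
Scored: 2, 3, 6, 6, 6, 3, 6, 1, 2, 1, 2, 4, 1, 7, 6, 7, 5, 3
Total = 71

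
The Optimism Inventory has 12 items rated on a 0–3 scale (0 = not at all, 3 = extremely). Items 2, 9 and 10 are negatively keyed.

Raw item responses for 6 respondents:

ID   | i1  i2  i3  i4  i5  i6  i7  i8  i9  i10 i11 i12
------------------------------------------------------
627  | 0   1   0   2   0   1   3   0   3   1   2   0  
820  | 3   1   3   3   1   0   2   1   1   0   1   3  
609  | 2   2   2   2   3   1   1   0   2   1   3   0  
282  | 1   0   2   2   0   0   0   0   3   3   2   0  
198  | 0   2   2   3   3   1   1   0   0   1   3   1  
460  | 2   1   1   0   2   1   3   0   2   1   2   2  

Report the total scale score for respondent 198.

20

Respondent 198 raw: 0, 2, 2, 3, 3, 1, 1, 0, 0, 1, 3, 1.
Reverse-coded (on a 0–3 scale, reversed = 3 − raw):
  item 1: 0
  item 2: 3 − 2 = 1
  item 3: 2
  item 4: 3
  item 5: 3
  item 6: 1
  item 7: 1
  item 8: 0
  item 9: 3 − 0 = 3
  item 10: 3 − 1 = 2
  item 11: 3
  item 12: 1
Sum = 0 + 1 + 2 + 3 + 3 + 1 + 1 + 0 + 3 + 2 + 3 + 1 = 20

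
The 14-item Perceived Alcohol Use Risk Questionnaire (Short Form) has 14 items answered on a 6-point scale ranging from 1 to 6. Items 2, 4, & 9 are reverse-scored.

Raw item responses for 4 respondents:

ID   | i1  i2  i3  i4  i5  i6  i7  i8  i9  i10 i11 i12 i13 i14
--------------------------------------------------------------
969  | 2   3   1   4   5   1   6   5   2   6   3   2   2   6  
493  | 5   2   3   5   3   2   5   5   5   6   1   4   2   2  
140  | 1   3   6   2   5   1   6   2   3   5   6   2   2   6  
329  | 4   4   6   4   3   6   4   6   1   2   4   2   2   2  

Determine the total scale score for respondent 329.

53

Respondent 329 raw: 4, 4, 6, 4, 3, 6, 4, 6, 1, 2, 4, 2, 2, 2.
Reverse-coded (reverse-coded value = 7 − response):
  item 1: 4
  item 2: 7 − 4 = 3
  item 3: 6
  item 4: 7 − 4 = 3
  item 5: 3
  item 6: 6
  item 7: 4
  item 8: 6
  item 9: 7 − 1 = 6
  item 10: 2
  item 11: 4
  item 12: 2
  item 13: 2
  item 14: 2
Sum = 4 + 3 + 6 + 3 + 3 + 6 + 4 + 6 + 6 + 2 + 4 + 2 + 2 + 2 = 53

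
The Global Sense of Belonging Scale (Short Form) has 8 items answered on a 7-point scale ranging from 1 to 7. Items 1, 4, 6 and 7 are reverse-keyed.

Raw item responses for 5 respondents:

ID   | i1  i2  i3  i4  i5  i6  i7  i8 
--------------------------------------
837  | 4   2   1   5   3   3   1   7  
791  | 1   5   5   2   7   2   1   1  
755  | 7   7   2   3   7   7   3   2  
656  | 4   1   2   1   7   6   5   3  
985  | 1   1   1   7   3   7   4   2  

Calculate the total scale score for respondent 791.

Respondent 791 raw: 1, 5, 5, 2, 7, 2, 1, 1.
Reverse-coded (reversed = (1+7) − raw = 8 − raw):
  item 1: 8 − 1 = 7
  item 2: 5
  item 3: 5
  item 4: 8 − 2 = 6
  item 5: 7
  item 6: 8 − 2 = 6
  item 7: 8 − 1 = 7
  item 8: 1
Sum = 7 + 5 + 5 + 6 + 7 + 6 + 7 + 1 = 44

44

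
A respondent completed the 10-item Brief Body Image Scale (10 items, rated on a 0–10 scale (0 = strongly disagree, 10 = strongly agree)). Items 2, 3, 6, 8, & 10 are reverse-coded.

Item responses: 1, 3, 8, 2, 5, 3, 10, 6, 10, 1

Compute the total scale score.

57

Raw sum = 49. Reverse-coded items: 2, 3, 6, 8, 10; their raw sum = 21.
Each reversal replaces raw with 10 − raw, changing the total by 10 − 2·raw per item.
Total = 49 + 5·10 − 2·21 = 49 + 50 − 42 = 57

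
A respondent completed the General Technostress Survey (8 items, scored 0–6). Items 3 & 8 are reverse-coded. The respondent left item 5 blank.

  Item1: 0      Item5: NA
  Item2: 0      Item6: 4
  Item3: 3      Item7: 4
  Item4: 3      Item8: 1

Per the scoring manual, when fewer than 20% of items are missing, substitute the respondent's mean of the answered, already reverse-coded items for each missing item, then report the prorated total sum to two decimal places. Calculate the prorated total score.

Reverse-coded (reverse-coded value = 6 − response):
  item 3: 6 − 3 = 3
  item 8: 6 − 1 = 5
Completed scored items (7 of 8): 0, 0, 3, 3, 4, 4, 5; sum = 19.
Person mean = 19 / 7 ≈ 2.7143
Prorated total = (19 / 7) × 8 = 21.71 (to 2 dp)

21.71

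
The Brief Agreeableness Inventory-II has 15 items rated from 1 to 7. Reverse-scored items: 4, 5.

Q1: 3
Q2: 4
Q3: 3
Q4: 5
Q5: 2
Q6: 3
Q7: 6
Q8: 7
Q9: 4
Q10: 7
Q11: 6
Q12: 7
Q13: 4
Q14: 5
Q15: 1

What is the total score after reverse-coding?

69

Reversing items 4 & 5 with 8 − raw:
Total = 3 + 4 + 3 + (8−5) + (8−2) + 3 + 6 + 7 + 4 + 7 + 6 + 7 + 4 + 5 + 1
      = 3 + 4 + 3 + 3 + 6 + 3 + 6 + 7 + 4 + 7 + 6 + 7 + 4 + 5 + 1 = 69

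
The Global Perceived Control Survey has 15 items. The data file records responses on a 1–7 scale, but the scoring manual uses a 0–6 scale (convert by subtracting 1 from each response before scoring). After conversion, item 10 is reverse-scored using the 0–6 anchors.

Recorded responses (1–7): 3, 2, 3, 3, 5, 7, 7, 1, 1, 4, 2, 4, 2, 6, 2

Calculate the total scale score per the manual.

Convert to 0–6: 2, 1, 2, 2, 4, 6, 6, 0, 0, 3, 1, 3, 1, 5, 1
Reverse-coded (on a 0–6 scale, reversed = 6 − raw):
  item 10: 6 − 3 = 3
Scored: 2, 1, 2, 2, 4, 6, 6, 0, 0, 3, 1, 3, 1, 5, 1
Total = 37

37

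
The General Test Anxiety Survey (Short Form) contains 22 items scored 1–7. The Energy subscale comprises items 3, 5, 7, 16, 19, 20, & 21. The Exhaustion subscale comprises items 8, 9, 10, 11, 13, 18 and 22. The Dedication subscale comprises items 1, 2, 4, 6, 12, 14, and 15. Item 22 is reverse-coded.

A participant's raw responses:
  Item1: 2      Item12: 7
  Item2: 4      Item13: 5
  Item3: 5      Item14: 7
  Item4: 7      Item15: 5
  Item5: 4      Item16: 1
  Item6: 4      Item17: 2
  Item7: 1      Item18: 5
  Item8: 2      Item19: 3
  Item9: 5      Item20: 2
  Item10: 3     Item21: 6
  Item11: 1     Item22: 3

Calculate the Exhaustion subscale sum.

Exhaustion items: 8, 9, 10, 11, 13, 18, 22.
Of these, item 22 is reverse-coded; reverse-coded value = 8 − response.
  item 8: 2
  item 9: 5
  item 10: 3
  item 11: 1
  item 13: 5
  item 18: 5
  item 22: 8 − 3 = 5
Sum = 2 + 5 + 3 + 1 + 5 + 5 + 5 = 26

26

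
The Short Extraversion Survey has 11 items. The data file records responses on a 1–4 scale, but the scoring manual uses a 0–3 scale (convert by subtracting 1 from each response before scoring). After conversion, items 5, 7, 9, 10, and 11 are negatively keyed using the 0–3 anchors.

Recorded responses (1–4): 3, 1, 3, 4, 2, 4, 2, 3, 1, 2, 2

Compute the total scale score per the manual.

Convert to 0–3: 2, 0, 2, 3, 1, 3, 1, 2, 0, 1, 1
Reverse-coded (reverse-coded value = 3 − response):
  item 5: 3 − 1 = 2
  item 7: 3 − 1 = 2
  item 9: 3 − 0 = 3
  item 10: 3 − 1 = 2
  item 11: 3 − 1 = 2
Scored: 2, 0, 2, 3, 2, 3, 2, 2, 3, 2, 2
Total = 23

23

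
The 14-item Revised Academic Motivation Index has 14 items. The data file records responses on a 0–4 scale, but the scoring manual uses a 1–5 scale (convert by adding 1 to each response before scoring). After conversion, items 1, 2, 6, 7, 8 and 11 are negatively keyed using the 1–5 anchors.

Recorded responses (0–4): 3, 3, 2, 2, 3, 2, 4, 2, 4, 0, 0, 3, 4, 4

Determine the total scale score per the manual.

Convert to 1–5: 4, 4, 3, 3, 4, 3, 5, 3, 5, 1, 1, 4, 5, 5
Reverse-coded (reverse-coded value = 6 − response):
  item 1: 6 − 4 = 2
  item 2: 6 − 4 = 2
  item 6: 6 − 3 = 3
  item 7: 6 − 5 = 1
  item 8: 6 − 3 = 3
  item 11: 6 − 1 = 5
Scored: 2, 2, 3, 3, 4, 3, 1, 3, 5, 1, 5, 4, 5, 5
Total = 46

46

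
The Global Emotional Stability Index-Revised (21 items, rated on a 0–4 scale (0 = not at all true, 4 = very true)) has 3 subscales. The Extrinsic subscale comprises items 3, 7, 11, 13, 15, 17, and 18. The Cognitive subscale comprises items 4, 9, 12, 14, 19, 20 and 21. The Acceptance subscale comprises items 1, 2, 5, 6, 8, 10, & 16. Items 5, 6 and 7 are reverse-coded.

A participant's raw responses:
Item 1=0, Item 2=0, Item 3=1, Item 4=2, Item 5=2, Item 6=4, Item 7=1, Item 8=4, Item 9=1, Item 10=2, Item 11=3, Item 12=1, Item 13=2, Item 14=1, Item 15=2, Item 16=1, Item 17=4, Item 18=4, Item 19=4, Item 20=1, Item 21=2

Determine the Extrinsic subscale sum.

19

Extrinsic items: 3, 7, 11, 13, 15, 17, 18.
Of these, item 7 is reverse-coded; reversed = (0+4) − raw = 4 − raw.
  item 3: 1
  item 7: 4 − 1 = 3
  item 11: 3
  item 13: 2
  item 15: 2
  item 17: 4
  item 18: 4
Sum = 1 + 3 + 3 + 2 + 2 + 4 + 4 = 19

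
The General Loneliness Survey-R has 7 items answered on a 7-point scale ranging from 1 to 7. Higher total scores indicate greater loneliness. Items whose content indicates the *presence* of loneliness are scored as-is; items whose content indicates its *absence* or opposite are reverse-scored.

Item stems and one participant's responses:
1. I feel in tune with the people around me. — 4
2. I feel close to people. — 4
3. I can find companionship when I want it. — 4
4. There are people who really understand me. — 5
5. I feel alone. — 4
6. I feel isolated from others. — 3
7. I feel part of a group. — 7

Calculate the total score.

Items 1, 2, 3, 4, 7 describe the absence/opposite of loneliness → reverse-score.
reverse-coded value = 8 − response.
  item 1: 8 − 4 = 4
  item 2: 8 − 4 = 4
  item 3: 8 − 4 = 4
  item 4: 8 − 5 = 3
  item 5: 4
  item 6: 3
  item 7: 8 − 7 = 1
Total = 4 + 4 + 4 + 3 + 4 + 3 + 1 = 23

23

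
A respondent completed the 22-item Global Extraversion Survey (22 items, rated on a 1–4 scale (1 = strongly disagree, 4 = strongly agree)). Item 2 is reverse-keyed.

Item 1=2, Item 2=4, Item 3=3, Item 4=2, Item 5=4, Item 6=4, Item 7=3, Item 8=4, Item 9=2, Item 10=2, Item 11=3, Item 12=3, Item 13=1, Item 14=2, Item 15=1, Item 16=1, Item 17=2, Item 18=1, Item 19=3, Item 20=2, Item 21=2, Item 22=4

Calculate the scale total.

Reversing item 2 with 5 − raw:
Total = 2 + (5−4) + 3 + 2 + 4 + 4 + 3 + 4 + 2 + 2 + 3 + 3 + 1 + 2 + 1 + 1 + 2 + 1 + 3 + 2 + 2 + 4
      = 2 + 1 + 3 + 2 + 4 + 4 + 3 + 4 + 2 + 2 + 3 + 3 + 1 + 2 + 1 + 1 + 2 + 1 + 3 + 2 + 2 + 4 = 52

52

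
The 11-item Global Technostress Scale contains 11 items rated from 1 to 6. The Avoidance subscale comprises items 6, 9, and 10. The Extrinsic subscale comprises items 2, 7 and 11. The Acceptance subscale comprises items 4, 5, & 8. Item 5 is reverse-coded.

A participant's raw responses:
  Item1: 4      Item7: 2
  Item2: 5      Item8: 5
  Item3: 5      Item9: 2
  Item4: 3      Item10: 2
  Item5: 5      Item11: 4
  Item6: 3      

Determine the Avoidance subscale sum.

Avoidance items: 6, 9, 10.
  item 6: 3
  item 9: 2
  item 10: 2
Sum = 3 + 2 + 2 = 7

7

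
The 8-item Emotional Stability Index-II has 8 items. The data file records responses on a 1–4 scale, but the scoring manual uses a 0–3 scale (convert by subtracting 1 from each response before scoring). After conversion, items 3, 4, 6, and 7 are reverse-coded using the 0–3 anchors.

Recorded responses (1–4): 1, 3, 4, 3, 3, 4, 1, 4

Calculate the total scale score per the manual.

11

Convert to 0–3: 0, 2, 3, 2, 2, 3, 0, 3
Reverse-coded (reversed = (0+3) − raw = 3 − raw):
  item 3: 3 − 3 = 0
  item 4: 3 − 2 = 1
  item 6: 3 − 3 = 0
  item 7: 3 − 0 = 3
Scored: 0, 2, 0, 1, 2, 0, 3, 3
Total = 11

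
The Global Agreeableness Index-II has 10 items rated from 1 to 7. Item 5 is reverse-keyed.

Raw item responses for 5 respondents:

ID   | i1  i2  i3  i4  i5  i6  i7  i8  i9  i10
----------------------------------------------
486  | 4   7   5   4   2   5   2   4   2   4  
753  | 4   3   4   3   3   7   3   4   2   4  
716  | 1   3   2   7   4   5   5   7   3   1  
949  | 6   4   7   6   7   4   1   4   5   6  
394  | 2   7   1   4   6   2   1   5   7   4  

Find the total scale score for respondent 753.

39

Respondent 753 raw: 4, 3, 4, 3, 3, 7, 3, 4, 2, 4.
Reverse-coded (on a 1–7 scale, reversed = 8 − raw):
  item 1: 4
  item 2: 3
  item 3: 4
  item 4: 3
  item 5: 8 − 3 = 5
  item 6: 7
  item 7: 3
  item 8: 4
  item 9: 2
  item 10: 4
Sum = 4 + 3 + 4 + 3 + 5 + 7 + 3 + 4 + 2 + 4 = 39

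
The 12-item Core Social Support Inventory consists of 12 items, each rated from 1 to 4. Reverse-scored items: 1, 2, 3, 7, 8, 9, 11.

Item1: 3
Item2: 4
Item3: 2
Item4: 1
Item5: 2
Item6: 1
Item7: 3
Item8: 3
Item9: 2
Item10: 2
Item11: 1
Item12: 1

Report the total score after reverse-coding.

24

Reverse-scored items use 5 − raw:
  item 1: 5 − 3 = 2
  item 2: 5 − 4 = 1
  item 3: 5 − 2 = 3
  item 7: 5 − 3 = 2
  item 8: 5 − 3 = 2
  item 9: 5 − 2 = 3
  item 11: 5 − 1 = 4
Scored responses: 2, 1, 3, 1, 2, 1, 2, 2, 3, 2, 4, 1
Total = 2 + 1 + 3 + 1 + 2 + 1 + 2 + 2 + 3 + 2 + 4 + 1 = 24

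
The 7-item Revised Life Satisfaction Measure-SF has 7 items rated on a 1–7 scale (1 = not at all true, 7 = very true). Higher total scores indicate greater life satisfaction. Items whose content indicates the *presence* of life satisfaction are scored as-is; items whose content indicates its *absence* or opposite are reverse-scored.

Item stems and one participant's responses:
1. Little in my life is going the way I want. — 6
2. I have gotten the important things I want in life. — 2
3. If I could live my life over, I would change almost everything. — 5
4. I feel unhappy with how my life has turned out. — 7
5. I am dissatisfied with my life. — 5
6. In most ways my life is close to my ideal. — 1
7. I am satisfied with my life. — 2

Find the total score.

14

Items 1, 3, 4, 5 describe the absence/opposite of life satisfaction → reverse-score.
on a 1–7 scale, reversed = 8 − raw.
  item 1: 8 − 6 = 2
  item 2: 2
  item 3: 8 − 5 = 3
  item 4: 8 − 7 = 1
  item 5: 8 − 5 = 3
  item 6: 1
  item 7: 2
Total = 2 + 2 + 3 + 1 + 3 + 1 + 2 = 14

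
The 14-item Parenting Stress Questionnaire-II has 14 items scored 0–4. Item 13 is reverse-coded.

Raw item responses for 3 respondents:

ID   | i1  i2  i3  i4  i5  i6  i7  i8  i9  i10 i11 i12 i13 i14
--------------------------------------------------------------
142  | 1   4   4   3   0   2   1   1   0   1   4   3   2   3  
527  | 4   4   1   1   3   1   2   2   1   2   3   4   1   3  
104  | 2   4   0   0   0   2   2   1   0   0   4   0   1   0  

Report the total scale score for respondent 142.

29

Respondent 142 raw: 1, 4, 4, 3, 0, 2, 1, 1, 0, 1, 4, 3, 2, 3.
Reverse-coded (reverse-coded value = 4 − response):
  item 1: 1
  item 2: 4
  item 3: 4
  item 4: 3
  item 5: 0
  item 6: 2
  item 7: 1
  item 8: 1
  item 9: 0
  item 10: 1
  item 11: 4
  item 12: 3
  item 13: 4 − 2 = 2
  item 14: 3
Sum = 1 + 4 + 4 + 3 + 0 + 2 + 1 + 1 + 0 + 1 + 4 + 3 + 2 + 3 = 29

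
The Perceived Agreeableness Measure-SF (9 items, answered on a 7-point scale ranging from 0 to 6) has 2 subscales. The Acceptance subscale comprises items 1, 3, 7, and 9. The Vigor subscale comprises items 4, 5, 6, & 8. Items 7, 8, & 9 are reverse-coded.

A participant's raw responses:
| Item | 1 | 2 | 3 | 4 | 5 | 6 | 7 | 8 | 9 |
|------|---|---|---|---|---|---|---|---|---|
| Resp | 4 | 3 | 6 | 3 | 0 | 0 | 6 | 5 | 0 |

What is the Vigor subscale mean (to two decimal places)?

1.00

Vigor items: 4, 5, 6, 8.
Of these, item 8 is reverse-coded; reverse-coded value = 6 − response.
  item 4: 3
  item 5: 0
  item 6: 0
  item 8: 6 − 5 = 1
Sum = 3 + 0 + 0 + 1 = 4
Mean = 4 / 4 = 1.00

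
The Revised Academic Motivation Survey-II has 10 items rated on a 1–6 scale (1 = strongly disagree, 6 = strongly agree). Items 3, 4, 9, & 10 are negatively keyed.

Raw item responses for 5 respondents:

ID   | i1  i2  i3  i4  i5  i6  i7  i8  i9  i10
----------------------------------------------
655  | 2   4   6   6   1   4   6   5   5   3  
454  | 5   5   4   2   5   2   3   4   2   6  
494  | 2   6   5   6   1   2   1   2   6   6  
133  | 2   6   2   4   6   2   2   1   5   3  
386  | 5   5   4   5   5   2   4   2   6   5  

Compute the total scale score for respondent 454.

38

Respondent 454 raw: 5, 5, 4, 2, 5, 2, 3, 4, 2, 6.
Reverse-coded (reversed = (1+6) − raw = 7 − raw):
  item 1: 5
  item 2: 5
  item 3: 7 − 4 = 3
  item 4: 7 − 2 = 5
  item 5: 5
  item 6: 2
  item 7: 3
  item 8: 4
  item 9: 7 − 2 = 5
  item 10: 7 − 6 = 1
Sum = 5 + 5 + 3 + 5 + 5 + 2 + 3 + 4 + 5 + 1 = 38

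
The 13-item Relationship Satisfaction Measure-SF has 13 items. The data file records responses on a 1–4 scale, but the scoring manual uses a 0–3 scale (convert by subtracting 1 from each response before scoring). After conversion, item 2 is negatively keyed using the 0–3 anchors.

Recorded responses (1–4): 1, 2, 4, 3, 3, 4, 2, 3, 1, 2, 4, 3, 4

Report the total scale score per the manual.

24

Convert to 0–3: 0, 1, 3, 2, 2, 3, 1, 2, 0, 1, 3, 2, 3
Reverse-coded (on a 0–3 scale, reversed = 3 − raw):
  item 2: 3 − 1 = 2
Scored: 0, 2, 3, 2, 2, 3, 1, 2, 0, 1, 3, 2, 3
Total = 24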